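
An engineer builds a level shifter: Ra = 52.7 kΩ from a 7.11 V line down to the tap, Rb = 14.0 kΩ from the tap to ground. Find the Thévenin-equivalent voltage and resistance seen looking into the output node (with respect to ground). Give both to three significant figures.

V_th is the open-circuit tap voltage: 7.11 × 14.0/(52.7 + 14.0) = 1.49 V.
With the supply zeroed, Ra and Rb appear in parallel from the tap: R_th = Ra‖Rb = (52.7 × 14.0)/66.70 = 11.1 kΩ.

V_th = 1.49 V, R_th = 11.1 kΩ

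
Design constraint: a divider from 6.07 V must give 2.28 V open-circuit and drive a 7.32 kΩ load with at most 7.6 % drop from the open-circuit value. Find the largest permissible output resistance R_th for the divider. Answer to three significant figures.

Loading drop = R_th/(R_th + R_L) ≤ 0.0760, so R_th ≤ R_L · ε/(1−ε) = 7.32 kΩ × 0.0760/0.9240 = 602 Ω.

R_th ≤ 602 Ω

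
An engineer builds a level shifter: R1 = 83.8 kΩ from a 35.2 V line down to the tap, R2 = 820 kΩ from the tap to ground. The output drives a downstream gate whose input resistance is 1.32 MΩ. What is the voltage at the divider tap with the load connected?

The load sits in parallel with R2: R2‖R_L = (820 × 1320) / (820 + 1320) = 505.8 kΩ.
V_out = 35.2 × 505.8 / (83.8 + 505.8) = 35.2 × 505.8/589.6 = 30.2 V.

V_out ≈ 30.2 V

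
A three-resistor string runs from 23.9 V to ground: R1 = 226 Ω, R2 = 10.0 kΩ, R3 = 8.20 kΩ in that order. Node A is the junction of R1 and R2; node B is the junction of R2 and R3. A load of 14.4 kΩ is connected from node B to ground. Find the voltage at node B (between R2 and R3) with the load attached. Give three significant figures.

V ≈ 8.08 V

At node B, R3 is in parallel with the load: R3‖R_L = 5225 Ω.
Below node A the resistance is R2 + (R3‖R_L) = 15220 Ω, so V_A = 23.9 × 15220/15450 = 23.55 V.
Then V_B = V_A × (R3‖R_L)/(R2 + R3‖R_L) = 23.55 × 5225/15220 = 8.08 V.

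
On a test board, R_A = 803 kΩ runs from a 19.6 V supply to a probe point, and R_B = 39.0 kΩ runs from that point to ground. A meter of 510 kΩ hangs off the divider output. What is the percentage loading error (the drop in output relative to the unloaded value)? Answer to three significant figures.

6.80 %

The divider's output (Thévenin) resistance is R_A‖R_B = 37.19 kΩ.
Fractional drop under load = R_th/(R_th + R_L) = 37.19 / (37.19 + 510) = 0.06797.
So the output falls by 6.80 %.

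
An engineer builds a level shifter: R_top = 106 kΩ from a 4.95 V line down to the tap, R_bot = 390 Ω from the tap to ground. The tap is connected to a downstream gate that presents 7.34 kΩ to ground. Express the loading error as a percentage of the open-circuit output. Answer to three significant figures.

The divider's output (Thévenin) resistance is R_top‖R_bot = 388.6 Ω.
Fractional drop under load = R_th/(R_th + R_L) = 388.6 / (388.6 + 7340) = 0.05028.
So the output falls by 5.03 %.

5.03 %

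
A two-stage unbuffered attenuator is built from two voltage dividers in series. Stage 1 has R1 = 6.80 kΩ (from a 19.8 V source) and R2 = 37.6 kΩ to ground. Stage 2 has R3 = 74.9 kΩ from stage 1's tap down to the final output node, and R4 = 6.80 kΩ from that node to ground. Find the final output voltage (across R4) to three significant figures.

Stage 2 presents R3+R4 = 81.70 kΩ as a load on stage 1's tap.
Stage 1's lower leg becomes R2‖(R3+R4) = 25.75 kΩ, so V_mid = 19.8 × 25.75/32.55 = 15.66 V.
Stage 2 is itself unloaded: V_out = V_mid × R4/(R3+R4) = 15.66 × 6.80/81.70 = 1.30 V.

V_out ≈ 1.30 V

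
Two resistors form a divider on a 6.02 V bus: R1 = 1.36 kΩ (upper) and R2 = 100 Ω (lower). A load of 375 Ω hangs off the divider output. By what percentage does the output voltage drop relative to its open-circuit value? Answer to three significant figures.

19.9 %

Unloaded V = 6.02 × 100/1460 = 0.4123 V.
Loaded: R2‖R_L = 78.95 Ω, giving V = 6.02 × 78.95/1439 = 0.3303 V.
Drop = (0.4123 − 0.3303) / 0.4123 = 19.9 %.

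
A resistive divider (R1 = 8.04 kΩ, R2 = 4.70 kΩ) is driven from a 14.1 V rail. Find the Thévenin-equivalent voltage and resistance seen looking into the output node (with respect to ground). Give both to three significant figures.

V_th is the open-circuit tap voltage: 14.1 × 4.70/(8.04 + 4.70) = 5.20 V.
With the supply zeroed, R1 and R2 appear in parallel from the tap: R_th = R1‖R2 = (8.04 × 4.70)/12.74 = 2.97 kΩ.

V_th = 5.20 V, R_th = 2.97 kΩ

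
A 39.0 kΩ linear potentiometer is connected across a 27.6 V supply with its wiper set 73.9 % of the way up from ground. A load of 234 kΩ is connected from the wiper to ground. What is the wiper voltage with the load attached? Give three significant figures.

The wiper splits the pot into (1−α)R = 10.18 kΩ above and αR = 28.82 kΩ below.
Lower section ‖ load = 25.66 kΩ.
V_wiper = 27.6 × 25.66/(10.18 + 25.66) = 19.8 V.

V ≈ 19.8 V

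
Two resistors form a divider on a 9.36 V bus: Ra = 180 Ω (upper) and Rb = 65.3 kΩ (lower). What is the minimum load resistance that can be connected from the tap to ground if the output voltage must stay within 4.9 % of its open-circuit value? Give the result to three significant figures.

R_L(min) ≈ 3.48 kΩ

Output resistance R_th = Ra‖Rb = (180 × 65300)/65480 = 179.5 Ω.
The fractional drop is R_th/(R_th + R_L); requiring this ≤ 0.0490 gives R_L ≥ R_th(1/0.0490 − 1) = 179.5 × 19.41 = 3.48 kΩ.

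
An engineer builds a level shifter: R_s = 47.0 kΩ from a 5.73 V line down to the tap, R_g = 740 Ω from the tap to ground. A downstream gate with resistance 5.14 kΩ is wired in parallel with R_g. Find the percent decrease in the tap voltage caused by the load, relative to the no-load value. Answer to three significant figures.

The divider's output (Thévenin) resistance is R_s‖R_g = 728.5 Ω.
Fractional drop under load = R_th/(R_th + R_L) = 728.5 / (728.5 + 5140) = 0.1241.
So the output falls by 12.4 %.

12.4 %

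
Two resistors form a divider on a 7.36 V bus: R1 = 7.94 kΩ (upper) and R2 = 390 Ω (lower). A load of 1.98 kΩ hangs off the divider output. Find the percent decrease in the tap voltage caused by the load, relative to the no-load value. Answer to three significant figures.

Unloaded V = 7.36 × 390/8330 = 0.3446 V.
Loaded: R2‖R_L = 325.8 Ω, giving V = 7.36 × 325.8/8266 = 0.2901 V.
Drop = (0.3446 − 0.2901) / 0.3446 = 15.8 %.

15.8 %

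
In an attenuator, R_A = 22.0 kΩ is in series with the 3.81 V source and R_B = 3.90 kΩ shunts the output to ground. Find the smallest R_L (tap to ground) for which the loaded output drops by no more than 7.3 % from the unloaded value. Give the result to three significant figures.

Output resistance R_th = R_A‖R_B = (22.0 × 3.90)/25.90 = 3.313 kΩ.
The fractional drop is R_th/(R_th + R_L); requiring this ≤ 0.0730 gives R_L ≥ R_th(1/0.0730 − 1) = 3.313 × 12.70 = 42.1 kΩ.

R_L(min) ≈ 42.1 kΩ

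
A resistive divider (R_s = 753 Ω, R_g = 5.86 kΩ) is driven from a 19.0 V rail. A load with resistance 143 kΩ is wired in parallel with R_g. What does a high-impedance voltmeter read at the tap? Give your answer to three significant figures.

V_out ≈ 16.8 V

The load sits in parallel with R_g: R_g‖R_L = (5860 × 143000) / (5860 + 143000) = 5629 Ω.
V_out = 19.0 × 5629 / (753 + 5629) = 19.0 × 5629/6382 = 16.8 V.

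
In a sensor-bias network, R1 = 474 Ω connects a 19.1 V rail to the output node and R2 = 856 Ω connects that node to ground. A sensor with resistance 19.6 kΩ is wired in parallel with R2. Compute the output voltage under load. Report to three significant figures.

The load sits in parallel with R2: R2‖R_L = (856 × 19600) / (856 + 19600) = 820.2 Ω.
V_out = 19.1 × 820.2 / (474 + 820.2) = 19.1 × 820.2/1294 = 12.1 V.

V_out ≈ 12.1 V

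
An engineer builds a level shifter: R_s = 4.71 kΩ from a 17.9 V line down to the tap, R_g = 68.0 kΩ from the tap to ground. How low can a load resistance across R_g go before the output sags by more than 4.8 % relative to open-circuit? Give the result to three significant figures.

R_L(min) ≈ 87.4 kΩ

Output resistance R_th = R_s‖R_g = (4.71 × 68.0)/72.71 = 4.405 kΩ.
The fractional drop is R_th/(R_th + R_L); requiring this ≤ 0.0480 gives R_L ≥ R_th(1/0.0480 − 1) = 4.405 × 19.83 = 87.4 kΩ.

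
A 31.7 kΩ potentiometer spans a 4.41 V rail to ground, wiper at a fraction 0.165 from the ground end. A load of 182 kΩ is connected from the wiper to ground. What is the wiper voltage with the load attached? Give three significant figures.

V ≈ 0.711 V

The wiper splits the pot into (1−α)R = 26.47 kΩ above and αR = 5.231 kΩ below.
Lower section ‖ load = 5.084 kΩ.
V_wiper = 4.41 × 5.084/(26.47 + 5.084) = 0.711 V.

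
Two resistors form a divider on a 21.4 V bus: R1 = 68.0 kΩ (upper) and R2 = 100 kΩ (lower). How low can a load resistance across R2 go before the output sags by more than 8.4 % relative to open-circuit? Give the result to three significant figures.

Output resistance R_th = R1‖R2 = (68.0 × 100)/168.0 = 40.48 kΩ.
The fractional drop is R_th/(R_th + R_L); requiring this ≤ 0.0840 gives R_L ≥ R_th(1/0.0840 − 1) = 40.48 × 10.90 = 441 kΩ.

R_L(min) ≈ 441 kΩ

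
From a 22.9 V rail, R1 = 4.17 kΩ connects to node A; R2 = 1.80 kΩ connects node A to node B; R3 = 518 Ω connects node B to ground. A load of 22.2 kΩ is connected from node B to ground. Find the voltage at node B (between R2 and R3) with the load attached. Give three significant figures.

At node B, R3 is in parallel with the load: R3‖R_L = 506.2 Ω.
Below node A the resistance is R2 + (R3‖R_L) = 2306 Ω, so V_A = 22.9 × 2306/6476 = 8.155 V.
Then V_B = V_A × (R3‖R_L)/(R2 + R3‖R_L) = 8.155 × 506.2/2306 = 1.79 V.

V ≈ 1.79 V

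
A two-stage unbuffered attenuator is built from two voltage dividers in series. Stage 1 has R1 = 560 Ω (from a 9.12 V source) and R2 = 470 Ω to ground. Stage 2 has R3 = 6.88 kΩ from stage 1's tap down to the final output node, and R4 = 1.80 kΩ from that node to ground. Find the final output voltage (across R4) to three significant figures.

V_out ≈ 0.838 V

Stage 2 presents R3+R4 = 8680 Ω as a load on stage 1's tap.
Stage 1's lower leg becomes R2‖(R3+R4) = 445.9 Ω, so V_mid = 9.12 × 445.9/1006 = 4.043 V.
Stage 2 is itself unloaded: V_out = V_mid × R4/(R3+R4) = 4.043 × 1800/8680 = 0.838 V.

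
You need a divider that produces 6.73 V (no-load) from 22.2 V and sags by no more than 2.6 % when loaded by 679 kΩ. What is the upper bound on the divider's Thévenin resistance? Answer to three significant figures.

R_th ≤ 18.1 kΩ

Loading drop = R_th/(R_th + R_L) ≤ 0.0260, so R_th ≤ R_L · ε/(1−ε) = 679 kΩ × 0.0260/0.9740 = 18.1 kΩ.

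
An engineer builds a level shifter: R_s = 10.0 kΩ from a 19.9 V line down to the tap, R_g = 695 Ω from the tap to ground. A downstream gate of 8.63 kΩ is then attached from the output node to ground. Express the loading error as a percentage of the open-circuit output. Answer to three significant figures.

7.00 %

The divider's output (Thévenin) resistance is R_s‖R_g = 649.8 Ω.
Fractional drop under load = R_th/(R_th + R_L) = 649.8 / (649.8 + 8630) = 0.07003.
So the output falls by 7.00 %.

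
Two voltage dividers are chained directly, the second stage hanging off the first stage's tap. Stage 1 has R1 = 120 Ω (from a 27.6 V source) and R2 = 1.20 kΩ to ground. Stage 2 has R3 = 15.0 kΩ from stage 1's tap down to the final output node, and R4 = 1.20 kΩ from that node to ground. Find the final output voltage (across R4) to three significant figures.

V_out ≈ 1.85 V

Stage 2 presents R3+R4 = 16200 Ω as a load on stage 1's tap.
Stage 1's lower leg becomes R2‖(R3+R4) = 1117 Ω, so V_mid = 27.6 × 1117/1237 = 24.92 V.
Stage 2 is itself unloaded: V_out = V_mid × R4/(R3+R4) = 24.92 × 1200/16200 = 1.85 V.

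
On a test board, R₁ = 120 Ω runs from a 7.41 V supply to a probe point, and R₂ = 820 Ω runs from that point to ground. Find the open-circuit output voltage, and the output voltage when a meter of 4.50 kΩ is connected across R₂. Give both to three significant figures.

Unloaded: 6.46 V; loaded: 6.32 V

Open-circuit: V = 7.41 × 820/(120 + 820) = 6.46 V.
With the load, R₂ becomes R₂‖R_L = 693.6 Ω, so V = 7.41 × 693.6/813.6 = 6.32 V.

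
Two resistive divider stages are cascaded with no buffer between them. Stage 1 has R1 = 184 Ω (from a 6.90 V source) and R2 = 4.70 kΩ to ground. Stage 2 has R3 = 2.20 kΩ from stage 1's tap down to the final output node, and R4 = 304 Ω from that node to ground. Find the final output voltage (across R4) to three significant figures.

V_out ≈ 0.753 V

Stage 2 presents R3+R4 = 2504 Ω as a load on stage 1's tap.
Stage 1's lower leg becomes R2‖(R3+R4) = 1634 Ω, so V_mid = 6.90 × 1634/1818 = 6.202 V.
Stage 2 is itself unloaded: V_out = V_mid × R4/(R3+R4) = 6.202 × 304/2504 = 0.753 V.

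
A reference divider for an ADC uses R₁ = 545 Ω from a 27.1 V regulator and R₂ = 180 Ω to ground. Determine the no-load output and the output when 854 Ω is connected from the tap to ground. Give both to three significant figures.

Unloaded: 6.73 V; loaded: 5.81 V

Open-circuit: V = 27.1 × 180/(545 + 180) = 6.73 V.
With the load, R₂ becomes R₂‖R_L = 148.7 Ω, so V = 27.1 × 148.7/693.7 = 5.81 V.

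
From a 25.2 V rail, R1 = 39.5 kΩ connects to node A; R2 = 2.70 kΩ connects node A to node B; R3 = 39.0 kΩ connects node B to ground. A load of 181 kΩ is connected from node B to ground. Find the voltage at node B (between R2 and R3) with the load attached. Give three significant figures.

At node B, R3 is in parallel with the load: R3‖R_L = 32.09 kΩ.
Below node A the resistance is R2 + (R3‖R_L) = 34.79 kΩ, so V_A = 25.2 × 34.79/74.29 = 11.80 V.
Then V_B = V_A × (R3‖R_L)/(R2 + R3‖R_L) = 11.80 × 32.09/34.79 = 10.9 V.

V ≈ 10.9 V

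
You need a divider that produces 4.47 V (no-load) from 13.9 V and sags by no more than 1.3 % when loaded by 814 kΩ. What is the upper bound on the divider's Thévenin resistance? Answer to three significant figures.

R_th ≤ 10.7 kΩ

Loading drop = R_th/(R_th + R_L) ≤ 0.0130, so R_th ≤ R_L · ε/(1−ε) = 814 kΩ × 0.0130/0.9870 = 10.7 kΩ.
(Any R1, R2 with R2/(R1+R2) = 0.322 and R1‖R2 ≤ 10.7 kΩ will meet the spec.)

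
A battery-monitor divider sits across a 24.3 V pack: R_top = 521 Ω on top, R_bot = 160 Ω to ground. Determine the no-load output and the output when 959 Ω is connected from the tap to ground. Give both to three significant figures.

Open-circuit: V = 24.3 × 160/(521 + 160) = 5.71 V.
With the load, R_bot becomes R_bot‖R_L = 137.1 Ω, so V = 24.3 × 137.1/658.1 = 5.06 V.

Unloaded: 5.71 V; loaded: 5.06 V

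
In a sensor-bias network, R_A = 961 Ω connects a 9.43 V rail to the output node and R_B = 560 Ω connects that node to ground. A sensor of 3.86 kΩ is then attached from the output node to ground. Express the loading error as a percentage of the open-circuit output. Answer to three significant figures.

The divider's output (Thévenin) resistance is R_A‖R_B = 353.8 Ω.
Fractional drop under load = R_th/(R_th + R_L) = 353.8 / (353.8 + 3860) = 0.08397.
So the output falls by 8.40 %.

8.40 %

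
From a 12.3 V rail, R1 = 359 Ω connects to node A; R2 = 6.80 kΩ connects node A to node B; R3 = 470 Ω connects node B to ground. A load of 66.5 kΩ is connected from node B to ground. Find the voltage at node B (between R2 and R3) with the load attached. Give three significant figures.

At node B, R3 is in parallel with the load: R3‖R_L = 466.7 Ω.
Below node A the resistance is R2 + (R3‖R_L) = 7267 Ω, so V_A = 12.3 × 7267/7626 = 11.72 V.
Then V_B = V_A × (R3‖R_L)/(R2 + R3‖R_L) = 11.72 × 466.7/7267 = 0.753 V.

V ≈ 0.753 V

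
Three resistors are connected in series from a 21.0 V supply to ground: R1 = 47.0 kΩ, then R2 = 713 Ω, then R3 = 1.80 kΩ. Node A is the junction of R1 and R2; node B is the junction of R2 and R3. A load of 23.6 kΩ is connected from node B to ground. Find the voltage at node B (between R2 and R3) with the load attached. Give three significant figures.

At node B, R3 is in parallel with the load: R3‖R_L = 1672 Ω.
Below node A the resistance is R2 + (R3‖R_L) = 2385 Ω, so V_A = 21.0 × 2385/49390 = 1.014 V.
Then V_B = V_A × (R3‖R_L)/(R2 + R3‖R_L) = 1.014 × 1672/2385 = 0.711 V.

V ≈ 0.711 V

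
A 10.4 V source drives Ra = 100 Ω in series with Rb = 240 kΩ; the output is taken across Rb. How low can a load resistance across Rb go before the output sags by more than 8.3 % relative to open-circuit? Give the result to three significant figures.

Output resistance R_th = Ra‖Rb = (100 × 240000)/240100 = 99.96 Ω.
The fractional drop is R_th/(R_th + R_L); requiring this ≤ 0.0830 gives R_L ≥ R_th(1/0.0830 − 1) = 99.96 × 11.05 = 1.10 kΩ.

R_L(min) ≈ 1.10 kΩ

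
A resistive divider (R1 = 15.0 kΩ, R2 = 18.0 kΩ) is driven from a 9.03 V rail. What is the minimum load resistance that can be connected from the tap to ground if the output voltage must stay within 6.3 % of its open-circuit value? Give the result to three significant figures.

Output resistance R_th = R1‖R2 = (15.0 × 18.0)/33.00 = 8.182 kΩ.
The fractional drop is R_th/(R_th + R_L); requiring this ≤ 0.0630 gives R_L ≥ R_th(1/0.0630 − 1) = 8.182 × 14.87 = 122 kΩ.

R_L(min) ≈ 122 kΩ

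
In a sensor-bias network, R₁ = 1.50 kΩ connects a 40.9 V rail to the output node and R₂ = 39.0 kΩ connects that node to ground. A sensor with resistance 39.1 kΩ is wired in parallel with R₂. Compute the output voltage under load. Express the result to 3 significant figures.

The load sits in parallel with R₂: R₂‖R_L = (39.0 × 39.1) / (39.0 + 39.1) = 19.52 kΩ.
V_out = 40.9 × 19.52 / (1.50 + 19.52) = 40.9 × 19.52/21.02 = 38.0 V.
(Unloaded it would have been 39.4 V.)

V_out ≈ 38.0 V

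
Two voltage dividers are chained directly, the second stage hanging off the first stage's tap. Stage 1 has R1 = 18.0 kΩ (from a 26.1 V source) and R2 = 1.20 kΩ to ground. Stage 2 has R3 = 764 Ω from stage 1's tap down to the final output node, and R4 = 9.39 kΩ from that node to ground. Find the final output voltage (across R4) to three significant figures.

V_out ≈ 1.36 V

Stage 2 presents R3+R4 = 10150 Ω as a load on stage 1's tap.
Stage 1's lower leg becomes R2‖(R3+R4) = 1073 Ω, so V_mid = 26.1 × 1073/19070 = 1.469 V.
Stage 2 is itself unloaded: V_out = V_mid × R4/(R3+R4) = 1.469 × 9390/10150 = 1.36 V.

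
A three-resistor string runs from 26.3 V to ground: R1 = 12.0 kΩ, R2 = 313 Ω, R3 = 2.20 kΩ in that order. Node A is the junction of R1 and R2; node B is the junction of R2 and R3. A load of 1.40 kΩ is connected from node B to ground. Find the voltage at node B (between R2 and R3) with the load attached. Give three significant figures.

V ≈ 1.71 V

At node B, R3 is in parallel with the load: R3‖R_L = 855.6 Ω.
Below node A the resistance is R2 + (R3‖R_L) = 1169 Ω, so V_A = 26.3 × 1169/13170 = 2.334 V.
Then V_B = V_A × (R3‖R_L)/(R2 + R3‖R_L) = 2.334 × 855.6/1169 = 1.71 V.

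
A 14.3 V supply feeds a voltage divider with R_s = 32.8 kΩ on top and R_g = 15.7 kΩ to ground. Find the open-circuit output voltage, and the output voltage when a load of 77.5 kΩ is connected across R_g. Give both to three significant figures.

Open-circuit: V = 14.3 × 15.7/(32.8 + 15.7) = 4.63 V.
With the load, R_g becomes R_g‖R_L = 13.06 kΩ, so V = 14.3 × 13.06/45.86 = 4.07 V.

Unloaded: 4.63 V; loaded: 4.07 V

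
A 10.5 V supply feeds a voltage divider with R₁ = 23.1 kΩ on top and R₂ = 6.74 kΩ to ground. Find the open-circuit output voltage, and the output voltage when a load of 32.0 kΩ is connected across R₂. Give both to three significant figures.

Unloaded: 2.37 V; loaded: 2.04 V

Open-circuit: V = 10.5 × 6.74/(23.1 + 6.74) = 2.37 V.
With the load, R₂ becomes R₂‖R_L = 5.567 kΩ, so V = 10.5 × 5.567/28.67 = 2.04 V.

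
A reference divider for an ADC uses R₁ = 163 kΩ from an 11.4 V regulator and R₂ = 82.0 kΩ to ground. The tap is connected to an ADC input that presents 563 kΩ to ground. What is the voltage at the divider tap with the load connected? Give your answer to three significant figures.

The load sits in parallel with R₂: R₂‖R_L = (82.0 × 563) / (82.0 + 563) = 71.58 kΩ.
V_out = 11.4 × 71.58 / (163 + 71.58) = 11.4 × 71.58/234.6 = 3.48 V.
(Unloaded it would have been 3.82 V.)

V_out ≈ 3.48 V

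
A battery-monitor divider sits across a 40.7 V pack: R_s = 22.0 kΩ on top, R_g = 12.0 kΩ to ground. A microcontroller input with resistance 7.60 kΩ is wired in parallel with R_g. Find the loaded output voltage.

V_out ≈ 7.11 V

The load sits in parallel with R_g: R_g‖R_L = (12.0 × 7.60) / (12.0 + 7.60) = 4.653 kΩ.
V_out = 40.7 × 4.653 / (22.0 + 4.653) = 40.7 × 4.653/26.65 = 7.11 V.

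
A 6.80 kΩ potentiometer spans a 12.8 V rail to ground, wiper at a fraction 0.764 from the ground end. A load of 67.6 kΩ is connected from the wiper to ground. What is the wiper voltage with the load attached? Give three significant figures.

The wiper splits the pot into (1−α)R = 1.605 kΩ above and αR = 5.195 kΩ below.
Lower section ‖ load = 4.824 kΩ.
V_wiper = 12.8 × 4.824/(1.605 + 4.824) = 9.60 V.

V ≈ 9.60 V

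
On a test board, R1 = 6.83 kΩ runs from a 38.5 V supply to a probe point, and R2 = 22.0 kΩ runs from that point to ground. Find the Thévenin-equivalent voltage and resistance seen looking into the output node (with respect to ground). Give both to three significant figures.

V_th is the open-circuit tap voltage: 38.5 × 22.0/(6.83 + 22.0) = 29.4 V.
With the supply zeroed, R1 and R2 appear in parallel from the tap: R_th = R1‖R2 = (6.83 × 22.0)/28.83 = 5.21 kΩ.

V_th = 29.4 V, R_th = 5.21 kΩ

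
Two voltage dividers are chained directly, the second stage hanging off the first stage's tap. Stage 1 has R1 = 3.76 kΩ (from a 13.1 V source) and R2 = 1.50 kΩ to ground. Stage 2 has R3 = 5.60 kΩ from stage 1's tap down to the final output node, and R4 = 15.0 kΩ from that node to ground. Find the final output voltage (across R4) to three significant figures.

Stage 2 presents R3+R4 = 20.60 kΩ as a load on stage 1's tap.
Stage 1's lower leg becomes R2‖(R3+R4) = 1.398 kΩ, so V_mid = 13.1 × 1.398/5.158 = 3.551 V.
Stage 2 is itself unloaded: V_out = V_mid × R4/(R3+R4) = 3.551 × 15.0/20.60 = 2.59 V.

V_out ≈ 2.59 V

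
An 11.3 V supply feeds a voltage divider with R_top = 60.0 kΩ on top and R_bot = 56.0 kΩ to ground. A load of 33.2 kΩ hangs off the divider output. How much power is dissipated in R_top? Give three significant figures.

Total resistance from the source is R_top + (R_bot‖R_L) = 80.84 kΩ, so I = 11.3/80.84 kΩ = 0.1398 mA.
P = I²·R_top = (0.1398 mA)² × 60.0 kΩ = 1.17 mW.

P ≈ 1.17 mW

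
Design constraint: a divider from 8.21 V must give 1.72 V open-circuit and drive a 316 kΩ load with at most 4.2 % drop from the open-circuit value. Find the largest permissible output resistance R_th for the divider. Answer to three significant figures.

R_th ≤ 13.9 kΩ

Loading drop = R_th/(R_th + R_L) ≤ 0.0420, so R_th ≤ R_L · ε/(1−ε) = 316 kΩ × 0.0420/0.9580 = 13.9 kΩ.
(Any R1, R2 with R2/(R1+R2) = 0.210 and R1‖R2 ≤ 13.9 kΩ will meet the spec.)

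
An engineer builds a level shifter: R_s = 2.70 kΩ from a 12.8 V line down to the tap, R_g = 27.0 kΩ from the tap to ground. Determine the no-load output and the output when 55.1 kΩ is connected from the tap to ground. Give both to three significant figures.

Unloaded: 11.6 V; loaded: 11.1 V

Open-circuit: V = 12.8 × 27.0/(2.70 + 27.0) = 11.6 V.
With the load, R_g becomes R_g‖R_L = 18.12 kΩ, so V = 12.8 × 18.12/20.82 = 11.1 V.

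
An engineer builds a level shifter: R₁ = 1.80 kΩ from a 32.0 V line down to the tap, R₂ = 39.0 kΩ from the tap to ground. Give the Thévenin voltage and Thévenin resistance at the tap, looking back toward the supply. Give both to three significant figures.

V_th = 30.6 V, R_th = 1.72 kΩ

V_th is the open-circuit tap voltage: 32.0 × 39.0/(1.80 + 39.0) = 30.6 V.
With the supply zeroed, R₁ and R₂ appear in parallel from the tap: R_th = R₁‖R₂ = (1.80 × 39.0)/40.80 = 1.72 kΩ.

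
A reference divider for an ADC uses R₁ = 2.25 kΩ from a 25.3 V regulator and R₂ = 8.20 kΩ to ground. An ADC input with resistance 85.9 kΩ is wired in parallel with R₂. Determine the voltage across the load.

The load sits in parallel with R₂: R₂‖R_L = (8.20 × 85.9) / (8.20 + 85.9) = 7.485 kΩ.
V_out = 25.3 × 7.485 / (2.25 + 7.485) = 25.3 × 7.485/9.735 = 19.5 V.
(Unloaded it would have been 19.9 V.)

V_out ≈ 19.5 V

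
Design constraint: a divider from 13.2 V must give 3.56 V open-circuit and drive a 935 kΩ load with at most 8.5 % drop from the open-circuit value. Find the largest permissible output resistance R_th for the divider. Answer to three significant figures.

Loading drop = R_th/(R_th + R_L) ≤ 0.0850, so R_th ≤ R_L · ε/(1−ε) = 935 kΩ × 0.0850/0.9150 = 86.9 kΩ.

R_th ≤ 86.9 kΩ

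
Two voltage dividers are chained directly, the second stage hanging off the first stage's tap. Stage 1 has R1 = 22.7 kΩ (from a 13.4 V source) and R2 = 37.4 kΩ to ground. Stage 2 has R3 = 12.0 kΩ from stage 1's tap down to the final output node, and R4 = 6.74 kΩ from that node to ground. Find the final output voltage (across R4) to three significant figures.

Stage 2 presents R3+R4 = 18.74 kΩ as a load on stage 1's tap.
Stage 1's lower leg becomes R2‖(R3+R4) = 12.48 kΩ, so V_mid = 13.4 × 12.48/35.18 = 4.755 V.
Stage 2 is itself unloaded: V_out = V_mid × R4/(R3+R4) = 4.755 × 6.74/18.74 = 1.71 V.

V_out ≈ 1.71 V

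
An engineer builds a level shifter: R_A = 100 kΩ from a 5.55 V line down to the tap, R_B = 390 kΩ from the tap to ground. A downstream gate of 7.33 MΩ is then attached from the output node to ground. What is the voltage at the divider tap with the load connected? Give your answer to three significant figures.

V_out ≈ 4.37 V

The load sits in parallel with R_B: R_B‖R_L = (390 × 7330) / (390 + 7330) = 370.3 kΩ.
V_out = 5.55 × 370.3 / (100 + 370.3) = 5.55 × 370.3/470.3 = 4.37 V.
(Unloaded it would have been 4.42 V.)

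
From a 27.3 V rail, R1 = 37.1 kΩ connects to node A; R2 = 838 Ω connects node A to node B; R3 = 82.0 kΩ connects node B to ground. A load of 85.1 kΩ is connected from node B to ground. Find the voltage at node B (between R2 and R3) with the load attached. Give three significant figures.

At node B, R3 is in parallel with the load: R3‖R_L = 41760 Ω.
Below node A the resistance is R2 + (R3‖R_L) = 42600 Ω, so V_A = 27.3 × 42600/79700 = 14.59 V.
Then V_B = V_A × (R3‖R_L)/(R2 + R3‖R_L) = 14.59 × 41760/42600 = 14.3 V.

V ≈ 14.3 V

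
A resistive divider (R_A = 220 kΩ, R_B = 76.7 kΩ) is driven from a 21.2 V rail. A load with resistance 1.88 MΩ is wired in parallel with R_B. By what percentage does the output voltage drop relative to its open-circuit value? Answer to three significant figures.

The divider's output (Thévenin) resistance is R_A‖R_B = 56.87 kΩ.
Fractional drop under load = R_th/(R_th + R_L) = 56.87 / (56.87 + 1880) = 0.02936.
So the output falls by 2.94 %.

2.94 %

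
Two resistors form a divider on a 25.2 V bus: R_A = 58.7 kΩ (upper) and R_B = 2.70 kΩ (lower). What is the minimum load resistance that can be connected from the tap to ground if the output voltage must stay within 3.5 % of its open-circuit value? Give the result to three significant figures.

R_L(min) ≈ 71.2 kΩ

Output resistance R_th = R_A‖R_B = (58.7 × 2.70)/61.40 = 2.581 kΩ.
The fractional drop is R_th/(R_th + R_L); requiring this ≤ 0.0350 gives R_L ≥ R_th(1/0.0350 − 1) = 2.581 × 27.57 = 71.2 kΩ.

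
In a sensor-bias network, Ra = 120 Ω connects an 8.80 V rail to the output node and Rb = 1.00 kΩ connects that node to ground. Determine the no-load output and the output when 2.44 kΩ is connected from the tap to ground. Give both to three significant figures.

Unloaded: 7.86 V; loaded: 7.53 V

Open-circuit: V = 8.80 × 1000/(120 + 1000) = 7.86 V.
With the load, Rb becomes Rb‖R_L = 709.3 Ω, so V = 8.80 × 709.3/829.3 = 7.53 V.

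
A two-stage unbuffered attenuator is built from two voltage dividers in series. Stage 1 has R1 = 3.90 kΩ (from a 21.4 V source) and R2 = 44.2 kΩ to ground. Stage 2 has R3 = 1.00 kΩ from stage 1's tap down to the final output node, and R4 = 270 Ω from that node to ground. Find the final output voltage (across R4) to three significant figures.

V_out ≈ 1.09 V

Stage 2 presents R3+R4 = 1270 Ω as a load on stage 1's tap.
Stage 1's lower leg becomes R2‖(R3+R4) = 1235 Ω, so V_mid = 21.4 × 1235/5135 = 5.145 V.
Stage 2 is itself unloaded: V_out = V_mid × R4/(R3+R4) = 5.145 × 270/1270 = 1.09 V.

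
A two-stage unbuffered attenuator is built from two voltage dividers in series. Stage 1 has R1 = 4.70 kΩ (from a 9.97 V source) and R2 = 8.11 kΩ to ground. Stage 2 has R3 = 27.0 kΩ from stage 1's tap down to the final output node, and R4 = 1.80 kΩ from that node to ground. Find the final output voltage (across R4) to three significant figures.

Stage 2 presents R3+R4 = 28.80 kΩ as a load on stage 1's tap.
Stage 1's lower leg becomes R2‖(R3+R4) = 6.328 kΩ, so V_mid = 9.97 × 6.328/11.03 = 5.721 V.
Stage 2 is itself unloaded: V_out = V_mid × R4/(R3+R4) = 5.721 × 1.80/28.80 = 0.358 V.

V_out ≈ 0.358 V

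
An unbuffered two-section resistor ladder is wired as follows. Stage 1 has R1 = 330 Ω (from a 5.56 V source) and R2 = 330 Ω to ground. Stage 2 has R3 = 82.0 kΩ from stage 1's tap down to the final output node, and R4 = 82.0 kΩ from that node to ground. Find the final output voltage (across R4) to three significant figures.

Stage 2 presents R3+R4 = 164000 Ω as a load on stage 1's tap.
Stage 1's lower leg becomes R2‖(R3+R4) = 329.3 Ω, so V_mid = 5.56 × 329.3/659.3 = 2.777 V.
Stage 2 is itself unloaded: V_out = V_mid × R4/(R3+R4) = 2.777 × 82000/164000 = 1.39 V.

V_out ≈ 1.39 V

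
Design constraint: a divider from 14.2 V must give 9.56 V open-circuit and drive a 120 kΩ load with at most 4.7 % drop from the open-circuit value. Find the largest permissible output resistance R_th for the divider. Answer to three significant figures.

Loading drop = R_th/(R_th + R_L) ≤ 0.0470, so R_th ≤ R_L · ε/(1−ε) = 120 kΩ × 0.0470/0.9530 = 5.92 kΩ.
(Any R1, R2 with R2/(R1+R2) = 0.673 and R1‖R2 ≤ 5.92 kΩ will meet the spec.)

R_th ≤ 5.92 kΩ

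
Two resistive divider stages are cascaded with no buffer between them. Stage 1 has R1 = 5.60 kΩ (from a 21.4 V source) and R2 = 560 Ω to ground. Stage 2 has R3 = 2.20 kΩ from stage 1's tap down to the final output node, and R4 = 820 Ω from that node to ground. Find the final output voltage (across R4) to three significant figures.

V_out ≈ 0.452 V

Stage 2 presents R3+R4 = 3020 Ω as a load on stage 1's tap.
Stage 1's lower leg becomes R2‖(R3+R4) = 472.4 Ω, so V_mid = 21.4 × 472.4/6072 = 1.665 V.
Stage 2 is itself unloaded: V_out = V_mid × R4/(R3+R4) = 1.665 × 820/3020 = 0.452 V.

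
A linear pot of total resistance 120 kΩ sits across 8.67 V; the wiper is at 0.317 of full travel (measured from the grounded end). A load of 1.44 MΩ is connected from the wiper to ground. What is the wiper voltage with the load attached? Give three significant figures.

V ≈ 2.70 V

The wiper splits the pot into (1−α)R = 81.96 kΩ above and αR = 38.04 kΩ below.
Lower section ‖ load = 37.06 kΩ.
V_wiper = 8.67 × 37.06/(81.96 + 37.06) = 2.70 V.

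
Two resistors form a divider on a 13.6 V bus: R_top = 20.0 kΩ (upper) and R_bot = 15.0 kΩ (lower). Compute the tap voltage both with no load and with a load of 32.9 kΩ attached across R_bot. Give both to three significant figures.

Unloaded: 5.83 V; loaded: 4.62 V

Open-circuit: V = 13.6 × 15.0/(20.0 + 15.0) = 5.83 V.
With the load, R_bot becomes R_bot‖R_L = 10.30 kΩ, so V = 13.6 × 10.30/30.30 = 4.62 V.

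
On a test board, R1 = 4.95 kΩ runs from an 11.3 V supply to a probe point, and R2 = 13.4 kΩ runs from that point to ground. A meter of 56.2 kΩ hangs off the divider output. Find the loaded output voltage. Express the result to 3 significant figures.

V_out ≈ 7.75 V

The load sits in parallel with R2: R2‖R_L = (13.4 × 56.2) / (13.4 + 56.2) = 10.82 kΩ.
V_out = 11.3 × 10.82 / (4.95 + 10.82) = 11.3 × 10.82/15.77 = 7.75 V.
(Unloaded it would have been 8.25 V.)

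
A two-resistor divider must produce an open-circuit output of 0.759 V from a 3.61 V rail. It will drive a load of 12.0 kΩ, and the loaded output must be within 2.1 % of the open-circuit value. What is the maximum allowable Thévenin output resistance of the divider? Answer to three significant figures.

Loading drop = R_th/(R_th + R_L) ≤ 0.0210, so R_th ≤ R_L · ε/(1−ε) = 12.0 kΩ × 0.0210/0.9790 = 257 Ω.
(Any R1, R2 with R2/(R1+R2) = 0.210 and R1‖R2 ≤ 257 Ω will meet the spec.)

R_th ≤ 257 Ω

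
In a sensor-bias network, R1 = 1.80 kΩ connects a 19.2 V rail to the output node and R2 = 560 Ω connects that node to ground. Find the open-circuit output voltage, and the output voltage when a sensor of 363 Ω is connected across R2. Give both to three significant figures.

Open-circuit: V = 19.2 × 560/(1800 + 560) = 4.56 V.
With the load, R2 becomes R2‖R_L = 220.2 Ω, so V = 19.2 × 220.2/2020 = 2.09 V.

Unloaded: 4.56 V; loaded: 2.09 V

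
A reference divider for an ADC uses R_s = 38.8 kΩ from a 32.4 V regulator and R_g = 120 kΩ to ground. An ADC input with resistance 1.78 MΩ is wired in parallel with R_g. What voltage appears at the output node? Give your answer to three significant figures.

V_out ≈ 24.1 V

The load sits in parallel with R_g: R_g‖R_L = (120 × 1780) / (120 + 1780) = 112.4 kΩ.
V_out = 32.4 × 112.4 / (38.8 + 112.4) = 32.4 × 112.4/151.2 = 24.1 V.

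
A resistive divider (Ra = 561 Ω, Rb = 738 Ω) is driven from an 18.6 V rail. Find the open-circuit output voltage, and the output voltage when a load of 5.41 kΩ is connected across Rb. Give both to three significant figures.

Unloaded: 10.6 V; loaded: 9.98 V

Open-circuit: V = 18.6 × 738/(561 + 738) = 10.6 V.
With the load, Rb becomes Rb‖R_L = 649.4 Ω, so V = 18.6 × 649.4/1210 = 9.98 V.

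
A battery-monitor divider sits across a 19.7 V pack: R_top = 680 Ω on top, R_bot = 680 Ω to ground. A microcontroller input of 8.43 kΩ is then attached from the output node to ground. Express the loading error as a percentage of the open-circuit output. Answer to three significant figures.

The divider's output (Thévenin) resistance is R_top‖R_bot = 340.0 Ω.
Fractional drop under load = R_th/(R_th + R_L) = 340.0 / (340.0 + 8430) = 0.03877.
So the output falls by 3.88 %.

3.88 %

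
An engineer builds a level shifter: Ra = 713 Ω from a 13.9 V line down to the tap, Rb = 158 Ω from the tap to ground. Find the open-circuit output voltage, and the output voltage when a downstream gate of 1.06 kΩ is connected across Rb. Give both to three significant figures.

Unloaded: 2.52 V; loaded: 2.25 V

Open-circuit: V = 13.9 × 158/(713 + 158) = 2.52 V.
With the load, Rb becomes Rb‖R_L = 137.5 Ω, so V = 13.9 × 137.5/850.5 = 2.25 V.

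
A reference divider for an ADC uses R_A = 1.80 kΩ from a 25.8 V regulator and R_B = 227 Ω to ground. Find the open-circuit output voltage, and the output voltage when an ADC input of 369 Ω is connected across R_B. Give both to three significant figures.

Unloaded: 2.89 V; loaded: 1.87 V

Open-circuit: V = 25.8 × 227/(1800 + 227) = 2.89 V.
With the load, R_B becomes R_B‖R_L = 140.5 Ω, so V = 25.8 × 140.5/1941 = 1.87 V.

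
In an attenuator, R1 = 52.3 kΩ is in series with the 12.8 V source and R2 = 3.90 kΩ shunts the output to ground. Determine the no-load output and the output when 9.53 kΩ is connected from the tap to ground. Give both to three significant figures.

Open-circuit: V = 12.8 × 3.90/(52.3 + 3.90) = 0.888 V.
With the load, R2 becomes R2‖R_L = 2.767 kΩ, so V = 12.8 × 2.767/55.07 = 0.643 V.

Unloaded: 0.888 V; loaded: 0.643 V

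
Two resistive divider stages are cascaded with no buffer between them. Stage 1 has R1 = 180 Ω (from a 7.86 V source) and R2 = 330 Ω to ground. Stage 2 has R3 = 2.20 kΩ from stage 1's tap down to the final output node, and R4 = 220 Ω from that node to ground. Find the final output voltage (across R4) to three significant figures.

V_out ≈ 0.441 V

Stage 2 presents R3+R4 = 2420 Ω as a load on stage 1's tap.
Stage 1's lower leg becomes R2‖(R3+R4) = 290.4 Ω, so V_mid = 7.86 × 290.4/470.4 = 4.852 V.
Stage 2 is itself unloaded: V_out = V_mid × R4/(R3+R4) = 4.852 × 220/2420 = 0.441 V.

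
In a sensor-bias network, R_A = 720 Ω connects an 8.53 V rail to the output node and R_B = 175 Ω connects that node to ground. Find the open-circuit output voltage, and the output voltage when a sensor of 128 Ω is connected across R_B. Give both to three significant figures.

Unloaded: 1.67 V; loaded: 0.794 V

Open-circuit: V = 8.53 × 175/(720 + 175) = 1.67 V.
With the load, R_B becomes R_B‖R_L = 73.93 Ω, so V = 8.53 × 73.93/793.9 = 0.794 V.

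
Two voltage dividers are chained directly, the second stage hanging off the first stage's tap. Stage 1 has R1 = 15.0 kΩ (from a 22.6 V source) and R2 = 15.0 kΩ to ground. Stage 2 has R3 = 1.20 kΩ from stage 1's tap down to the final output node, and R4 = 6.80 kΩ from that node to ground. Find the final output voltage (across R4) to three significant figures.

V_out ≈ 4.96 V

Stage 2 presents R3+R4 = 8.000 kΩ as a load on stage 1's tap.
Stage 1's lower leg becomes R2‖(R3+R4) = 5.217 kΩ, so V_mid = 22.6 × 5.217/20.22 = 5.832 V.
Stage 2 is itself unloaded: V_out = V_mid × R4/(R3+R4) = 5.832 × 6.80/8.000 = 4.96 V.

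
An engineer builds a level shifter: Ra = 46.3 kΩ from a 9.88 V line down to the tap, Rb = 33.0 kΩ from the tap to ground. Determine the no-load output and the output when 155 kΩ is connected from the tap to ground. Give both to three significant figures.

Open-circuit: V = 9.88 × 33.0/(46.3 + 33.0) = 4.11 V.
With the load, Rb becomes Rb‖R_L = 27.21 kΩ, so V = 9.88 × 27.21/73.51 = 3.66 V.

Unloaded: 4.11 V; loaded: 3.66 V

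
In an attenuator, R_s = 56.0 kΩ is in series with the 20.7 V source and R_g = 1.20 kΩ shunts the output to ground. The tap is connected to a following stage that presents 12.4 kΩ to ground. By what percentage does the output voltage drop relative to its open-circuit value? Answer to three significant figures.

8.65 %

Unloaded V = 20.7 × 1.20/57.20 = 0.43427 V.
Loaded: R_g‖R_L = 1.094 kΩ, giving V = 20.7 × 1.094/57.09 = 0.39668 V.
Drop = (0.43427 − 0.39668) / 0.43427 = 8.65 %.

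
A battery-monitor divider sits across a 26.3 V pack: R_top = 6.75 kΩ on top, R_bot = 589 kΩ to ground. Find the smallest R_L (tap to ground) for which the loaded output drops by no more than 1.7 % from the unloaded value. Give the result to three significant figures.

R_L(min) ≈ 386 kΩ

Output resistance R_th = R_top‖R_bot = (6.75 × 589)/595.8 = 6.674 kΩ.
The fractional drop is R_th/(R_th + R_L); requiring this ≤ 0.0170 gives R_L ≥ R_th(1/0.0170 − 1) = 6.674 × 57.82 = 386 kΩ.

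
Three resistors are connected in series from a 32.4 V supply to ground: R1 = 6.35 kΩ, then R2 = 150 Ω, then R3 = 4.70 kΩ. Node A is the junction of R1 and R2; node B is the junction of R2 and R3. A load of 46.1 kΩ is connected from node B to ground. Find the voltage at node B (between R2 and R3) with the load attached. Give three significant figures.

V ≈ 12.8 V

At node B, R3 is in parallel with the load: R3‖R_L = 4265 Ω.
Below node A the resistance is R2 + (R3‖R_L) = 4415 Ω, so V_A = 32.4 × 4415/10770 = 13.29 V.
Then V_B = V_A × (R3‖R_L)/(R2 + R3‖R_L) = 13.29 × 4265/4415 = 12.8 V.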